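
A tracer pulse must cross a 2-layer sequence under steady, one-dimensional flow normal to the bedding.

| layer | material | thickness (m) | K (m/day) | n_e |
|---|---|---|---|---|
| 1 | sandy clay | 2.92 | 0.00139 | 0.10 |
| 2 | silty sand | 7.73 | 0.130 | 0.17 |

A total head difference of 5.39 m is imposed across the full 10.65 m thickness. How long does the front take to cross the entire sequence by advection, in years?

1.76

With flow normal to the layers, continuity requires the same specific discharge q through every layer.
Σ(b_i/K_i) = 2.92/0.00139 + 7.73/0.130 = 2160 d.
q = Δh / Σ(b_i/K_i) = 5.39 / 2160 = 0.002495 m/day.
In each layer the seepage velocity is v_i = q/n_i, so the layer transit time is t_i = b_i·n_i / q:
  layer 1 (sandy clay): t_1 = 2.92 × 0.10 / 0.002495 = 117.0 d
  layer 2 (silty sand): t_2 = 7.73 × 0.17 / 0.002495 = 526.7 d
Total t = Σ t_i = 643.7 days = 1.762 years.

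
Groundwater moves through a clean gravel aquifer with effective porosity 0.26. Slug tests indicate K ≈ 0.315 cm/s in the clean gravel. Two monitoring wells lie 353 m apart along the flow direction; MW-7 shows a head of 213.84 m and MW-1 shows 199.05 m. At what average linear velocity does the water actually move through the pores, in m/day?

Convert K: 0.315 cm/s × 864 = 272.2 m/day.
Hydraulic gradient i = (213.84 − 199.05) / 353 = 14.79 / 353 = 0.04190.
Darcy flux q = K · i = 272.2 × 0.04190 = 11.40 m/day.
Seepage velocity v = q / n_e = 11.40 / 0.26 = 43.86 m/day.

43.9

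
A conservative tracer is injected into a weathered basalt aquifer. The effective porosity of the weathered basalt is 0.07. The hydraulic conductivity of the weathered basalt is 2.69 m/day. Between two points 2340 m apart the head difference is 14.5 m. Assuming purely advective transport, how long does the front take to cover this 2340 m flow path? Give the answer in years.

Hydraulic gradient i = Δh / L = 14.5 / 2340 = 0.006197.
Darcy flux q = K · i = 2.690 × 0.006197 = 0.01667 m/day.
Seepage velocity v = q / n_e = 0.01667 / 0.07 = 0.2381 m/day.
Travel time t = L / v = 2340 / 0.2381 = 9827 days = 26.90 years.

26.9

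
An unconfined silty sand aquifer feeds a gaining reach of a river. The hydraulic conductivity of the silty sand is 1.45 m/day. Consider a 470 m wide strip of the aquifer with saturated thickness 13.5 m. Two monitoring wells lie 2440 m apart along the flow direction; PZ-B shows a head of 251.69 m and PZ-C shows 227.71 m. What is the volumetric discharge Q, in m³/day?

Cross-sectional area A = 470 × 13.5 = 6345 m².
Hydraulic gradient i = (251.69 − 227.71) / 2440 = 23.98 / 2440 = 0.009828.
Darcy's law: Q = K · A · i = 1.450 × 6345 × 0.009828 = 90.42 m³/day.

90.4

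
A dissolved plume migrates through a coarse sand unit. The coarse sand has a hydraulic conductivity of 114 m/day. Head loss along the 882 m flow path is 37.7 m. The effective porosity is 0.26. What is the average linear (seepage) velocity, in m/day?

18.7

Hydraulic gradient i = Δh / L = 37.7 / 882 = 0.04274.
Darcy flux q = K · i = 114.0 × 0.04274 = 4.873 m/day.
Seepage velocity v = q / n_e = 4.873 / 0.26 = 18.74 m/day.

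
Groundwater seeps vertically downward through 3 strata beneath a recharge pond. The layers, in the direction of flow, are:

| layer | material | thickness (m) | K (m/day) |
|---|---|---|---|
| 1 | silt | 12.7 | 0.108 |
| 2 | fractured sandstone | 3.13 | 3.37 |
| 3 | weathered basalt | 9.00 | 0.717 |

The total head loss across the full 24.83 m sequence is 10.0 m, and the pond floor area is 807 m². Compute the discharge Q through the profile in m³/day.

Flow is perpendicular to layering, so the layers act in series and the equivalent K is the thickness-weighted harmonic mean.
Total thickness L = 12.7 + 3.13 + 9.00 = 24.83 m.
Σ(b_i/K_i) = 12.7/0.108 + 3.13/3.37 + 9.00/0.717 = 131.1 d.
K_eq = L / Σ(b_i/K_i) = 24.83 / 131.1 = 0.1894 m/day.
Q = K_eq · A · (Δh/L) = 0.1894 × 807 × (10.0/24.83) = 61.57 m³/day.

61.6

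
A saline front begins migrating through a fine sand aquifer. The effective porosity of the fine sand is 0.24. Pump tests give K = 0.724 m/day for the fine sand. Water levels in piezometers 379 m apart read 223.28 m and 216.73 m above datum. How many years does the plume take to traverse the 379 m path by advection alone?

19.9

Hydraulic gradient i = (223.28 − 216.73) / 379 = 6.55 / 379 = 0.01728.
Darcy flux q = K · i = 0.7240 × 0.01728 = 0.01251 m/day.
Seepage velocity v = q / n_e = 0.01251 / 0.24 = 0.05214 m/day.
Travel time t = L / v = 379 / 0.05214 = 7270 days = 19.90 years.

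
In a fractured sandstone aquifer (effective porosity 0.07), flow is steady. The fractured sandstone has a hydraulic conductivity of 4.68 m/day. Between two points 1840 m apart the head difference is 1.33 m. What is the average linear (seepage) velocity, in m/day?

Hydraulic gradient i = Δh / L = 1.33 / 1840 = 0.0007228.
Darcy flux q = K · i = 4.680 × 0.0007228 = 0.003383 m/day.
Seepage velocity v = q / n_e = 0.003383 / 0.07 = 0.04833 m/day.

0.0483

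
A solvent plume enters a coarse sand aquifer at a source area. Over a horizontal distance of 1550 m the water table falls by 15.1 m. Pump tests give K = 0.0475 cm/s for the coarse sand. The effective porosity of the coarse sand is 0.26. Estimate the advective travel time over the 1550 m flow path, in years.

2.76

Convert K: 0.0475 cm/s × 864 = 41.04 m/day.
Hydraulic gradient i = Δh / L = 15.1 / 1550 = 0.009742.
Darcy flux q = K · i = 41.04 × 0.009742 = 0.3998 m/day.
Seepage velocity v = q / n_e = 0.3998 / 0.26 = 1.538 m/day.
Travel time t = L / v = 1550 / 1.538 = 1008 days = 2.760 years.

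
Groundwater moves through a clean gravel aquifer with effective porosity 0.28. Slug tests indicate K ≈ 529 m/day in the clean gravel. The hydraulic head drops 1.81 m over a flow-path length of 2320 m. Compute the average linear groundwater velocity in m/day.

Hydraulic gradient i = Δh / L = 1.81 / 2320 = 0.0007802.
Darcy flux q = K · i = 529.0 × 0.0007802 = 0.4127 m/day.
Seepage velocity v = q / n_e = 0.4127 / 0.28 = 1.474 m/day.

1.47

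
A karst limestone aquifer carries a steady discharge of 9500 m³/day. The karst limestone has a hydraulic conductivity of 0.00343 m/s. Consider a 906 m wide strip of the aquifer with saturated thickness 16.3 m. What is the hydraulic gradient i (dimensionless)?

Convert K: 0.00343 m/s × 86400 = 296.4 m/day.
Cross-sectional area A = 906 × 16.3 = 14768 m².
From Q = K·A·i, i = Q / (K·A) = 9500 / (296.4 × 14768) = 0.002171.

0.00217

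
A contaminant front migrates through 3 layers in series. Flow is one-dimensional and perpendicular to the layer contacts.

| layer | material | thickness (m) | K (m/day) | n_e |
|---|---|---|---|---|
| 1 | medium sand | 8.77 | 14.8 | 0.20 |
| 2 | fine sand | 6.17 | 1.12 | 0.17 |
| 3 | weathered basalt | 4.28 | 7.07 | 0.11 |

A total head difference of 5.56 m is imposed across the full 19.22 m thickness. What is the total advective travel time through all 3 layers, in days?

With flow normal to the layers, continuity requires the same specific discharge q through every layer.
Σ(b_i/K_i) = 8.77/14.8 + 6.17/1.12 + 4.28/7.07 = 6.707 d.
q = Δh / Σ(b_i/K_i) = 5.56 / 6.707 = 0.8290 m/day.
In each layer the seepage velocity is v_i = q/n_i, so the layer transit time is t_i = b_i·n_i / q:
  layer 1 (medium sand): t_1 = 8.77 × 0.20 / 0.8290 = 2.116 d
  layer 2 (fine sand): t_2 = 6.17 × 0.17 / 0.8290 = 1.265 d
  layer 3 (weathered basalt): t_3 = 4.28 × 0.11 / 0.8290 = 0.5679 d
Total t = Σ t_i = 3.949 days.

3.95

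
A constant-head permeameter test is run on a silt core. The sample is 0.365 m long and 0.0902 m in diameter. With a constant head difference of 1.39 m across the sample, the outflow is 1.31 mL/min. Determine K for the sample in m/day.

Cross-sectional area A = π·(d/2)² = π × (0.0902/2)² = 0.006390 m².
Convert discharge: 1.31 mL/min = 2.183e-08 m³/s.
Darcy's law rearranged: K = Q·L / (A·Δh) = 2.183e-08 × 0.365 / (0.006390 × 1.39) = 8.972e-07 m/s = 0.07752 m/day.

0.0775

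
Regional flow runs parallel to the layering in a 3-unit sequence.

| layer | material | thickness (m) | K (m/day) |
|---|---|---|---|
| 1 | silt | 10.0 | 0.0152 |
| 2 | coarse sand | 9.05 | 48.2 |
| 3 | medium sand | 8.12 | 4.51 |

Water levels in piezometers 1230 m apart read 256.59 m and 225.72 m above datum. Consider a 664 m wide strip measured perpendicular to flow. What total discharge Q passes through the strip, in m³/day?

Flow is parallel to layering, so each bed carries its own Darcy discharge and the transmissivities add.
Σ(K_i·b_i) = 0.0152×10.0 + 48.2×9.05 + 4.51×8.12 = 473.0 m²/day.
Hydraulic gradient i = (256.59 − 225.72) / 1230 = 30.87 / 1230 = 0.02510.
Q = Σ(K_i·b_i) · W · i = 473.0 × 664 × 0.02510 = 7882 m³/day.

7880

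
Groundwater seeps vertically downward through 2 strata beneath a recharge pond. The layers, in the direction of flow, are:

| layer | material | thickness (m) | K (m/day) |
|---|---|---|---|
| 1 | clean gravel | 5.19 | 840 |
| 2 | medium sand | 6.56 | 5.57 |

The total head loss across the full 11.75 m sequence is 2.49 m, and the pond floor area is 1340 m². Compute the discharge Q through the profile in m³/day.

2820

Flow is perpendicular to layering, so the layers act in series and the equivalent K is the thickness-weighted harmonic mean.
Total thickness L = 5.19 + 6.56 = 11.75 m.
Σ(b_i/K_i) = 5.19/840 + 6.56/5.57 = 1.184 d.
K_eq = L / Σ(b_i/K_i) = 11.75 / 1.184 = 9.925 m/day.
Q = K_eq · A · (Δh/L) = 9.925 × 1340 × (2.49/11.75) = 2818 m³/day.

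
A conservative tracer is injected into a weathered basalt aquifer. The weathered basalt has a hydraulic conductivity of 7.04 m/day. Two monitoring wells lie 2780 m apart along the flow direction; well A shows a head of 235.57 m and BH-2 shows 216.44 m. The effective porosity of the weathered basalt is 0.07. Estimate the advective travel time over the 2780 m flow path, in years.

11.0

Hydraulic gradient i = (235.57 − 216.44) / 2780 = 19.13 / 2780 = 0.006881.
Darcy flux q = K · i = 7.040 × 0.006881 = 0.04844 m/day.
Seepage velocity v = q / n_e = 0.04844 / 0.07 = 0.6921 m/day.
Travel time t = L / v = 2780 / 0.6921 = 4017 days = 11.00 years.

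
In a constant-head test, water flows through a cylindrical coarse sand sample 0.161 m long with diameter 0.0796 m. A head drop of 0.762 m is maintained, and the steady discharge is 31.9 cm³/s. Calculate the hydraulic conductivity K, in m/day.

117

Cross-sectional area A = π·(d/2)² = π × (0.0796/2)² = 0.004976 m².
Convert discharge: 31.9 cm³/s = 3.190e-05 m³/s.
Darcy's law rearranged: K = Q·L / (A·Δh) = 3.190e-05 × 0.161 / (0.004976 × 0.762) = 0.001354 m/s = 117.0 m/day.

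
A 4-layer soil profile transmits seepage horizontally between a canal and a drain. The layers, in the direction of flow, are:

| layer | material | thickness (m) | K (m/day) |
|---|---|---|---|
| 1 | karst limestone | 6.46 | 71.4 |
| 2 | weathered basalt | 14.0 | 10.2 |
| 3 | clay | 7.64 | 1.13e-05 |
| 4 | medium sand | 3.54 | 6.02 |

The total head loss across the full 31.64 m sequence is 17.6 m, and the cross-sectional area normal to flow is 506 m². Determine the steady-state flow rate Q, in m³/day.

0.0132

Flow is perpendicular to layering, so the layers act in series and the equivalent K is the thickness-weighted harmonic mean.
Total thickness L = 6.46 + 14.0 + 7.64 + 3.54 = 31.64 m.
Σ(b_i/K_i) = 6.46/71.4 + 14.0/10.2 + 7.64/1.13e-05 + 3.54/6.02 = 6.761e+05 d.
K_eq = L / Σ(b_i/K_i) = 31.64 / 6.761e+05 = 4.680e-05 m/day.
Q = K_eq · A · (Δh/L) = 4.680e-05 × 506 × (17.6/31.64) = 0.01317 m³/day.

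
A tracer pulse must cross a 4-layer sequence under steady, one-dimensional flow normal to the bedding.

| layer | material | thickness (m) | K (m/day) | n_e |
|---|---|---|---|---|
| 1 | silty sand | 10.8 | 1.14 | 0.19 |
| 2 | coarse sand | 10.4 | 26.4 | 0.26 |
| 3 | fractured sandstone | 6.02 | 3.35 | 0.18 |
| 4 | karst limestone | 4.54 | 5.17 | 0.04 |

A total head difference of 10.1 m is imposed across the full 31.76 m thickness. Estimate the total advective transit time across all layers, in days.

With flow normal to the layers, continuity requires the same specific discharge q through every layer.
Σ(b_i/K_i) = 10.8/1.14 + 10.4/26.4 + 6.02/3.35 + 4.54/5.17 = 12.54 d.
q = Δh / Σ(b_i/K_i) = 10.1 / 12.54 = 0.8052 m/day.
In each layer the seepage velocity is v_i = q/n_i, so the layer transit time is t_i = b_i·n_i / q:
  layer 1 (silty sand): t_1 = 10.8 × 0.19 / 0.8052 = 2.548 d
  layer 2 (coarse sand): t_2 = 10.4 × 0.26 / 0.8052 = 3.358 d
  layer 3 (fractured sandstone): t_3 = 6.02 × 0.18 / 0.8052 = 1.346 d
  layer 4 (karst limestone): t_4 = 4.54 × 0.04 / 0.8052 = 0.2255 d
Total t = Σ t_i = 7.477 days.

7.48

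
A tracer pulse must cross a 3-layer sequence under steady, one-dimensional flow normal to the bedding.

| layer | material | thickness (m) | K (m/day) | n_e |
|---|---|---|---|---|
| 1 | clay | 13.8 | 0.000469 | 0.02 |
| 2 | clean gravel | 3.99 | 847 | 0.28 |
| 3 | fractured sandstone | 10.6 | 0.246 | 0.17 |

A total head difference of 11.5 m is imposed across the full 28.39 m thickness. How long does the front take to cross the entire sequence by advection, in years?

With flow normal to the layers, continuity requires the same specific discharge q through every layer.
Σ(b_i/K_i) = 13.8/0.000469 + 3.99/847 + 10.6/0.246 = 29467 d.
q = Δh / Σ(b_i/K_i) = 11.5 / 29467 = 0.0003903 m/day.
In each layer the seepage velocity is v_i = q/n_i, so the layer transit time is t_i = b_i·n_i / q:
  layer 1 (clay): t_1 = 13.8 × 0.02 / 0.0003903 = 707.2 d
  layer 2 (clean gravel): t_2 = 3.99 × 0.28 / 0.0003903 = 2863 d
  layer 3 (fractured sandstone): t_3 = 10.6 × 0.17 / 0.0003903 = 4617 d
Total t = Σ t_i = 8187 days = 22.42 years.

22.4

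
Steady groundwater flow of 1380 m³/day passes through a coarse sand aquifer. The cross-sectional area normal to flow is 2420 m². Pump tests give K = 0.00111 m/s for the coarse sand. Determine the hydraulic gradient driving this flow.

0.00595

Convert K: 0.00111 m/s × 86400 = 95.90 m/day.
From Q = K·A·i, i = Q / (K·A) = 1380 / (95.90 × 2420) = 0.005946.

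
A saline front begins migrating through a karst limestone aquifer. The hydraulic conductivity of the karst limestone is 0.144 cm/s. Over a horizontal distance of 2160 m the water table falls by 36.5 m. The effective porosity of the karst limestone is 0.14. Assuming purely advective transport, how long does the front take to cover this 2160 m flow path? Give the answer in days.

Convert K: 0.144 cm/s × 864 = 124.4 m/day.
Hydraulic gradient i = Δh / L = 36.5 / 2160 = 0.01690.
Darcy flux q = K · i = 124.4 × 0.01690 = 2.102 m/day.
Seepage velocity v = q / n_e = 2.102 / 0.14 = 15.02 m/day.
Travel time t = L / v = 2160 / 15.02 = 143.8 days.

144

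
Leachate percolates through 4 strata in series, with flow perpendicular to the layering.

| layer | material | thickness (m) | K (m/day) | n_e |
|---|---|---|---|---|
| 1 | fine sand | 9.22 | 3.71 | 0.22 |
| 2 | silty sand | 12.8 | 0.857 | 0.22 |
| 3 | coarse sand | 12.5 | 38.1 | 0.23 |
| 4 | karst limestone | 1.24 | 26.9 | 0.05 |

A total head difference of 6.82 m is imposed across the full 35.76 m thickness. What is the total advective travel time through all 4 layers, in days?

With flow normal to the layers, continuity requires the same specific discharge q through every layer.
Σ(b_i/K_i) = 9.22/3.71 + 12.8/0.857 + 12.5/38.1 + 1.24/26.9 = 17.80 d.
q = Δh / Σ(b_i/K_i) = 6.82 / 17.80 = 0.3832 m/day.
In each layer the seepage velocity is v_i = q/n_i, so the layer transit time is t_i = b_i·n_i / q:
  layer 1 (fine sand): t_1 = 9.22 × 0.22 / 0.3832 = 5.293 d
  layer 2 (silty sand): t_2 = 12.8 × 0.22 / 0.3832 = 7.348 d
  layer 3 (coarse sand): t_3 = 12.5 × 0.23 / 0.3832 = 7.502 d
  layer 4 (karst limestone): t_4 = 1.24 × 0.05 / 0.3832 = 0.1618 d
Total t = Σ t_i = 20.30 days.

20.3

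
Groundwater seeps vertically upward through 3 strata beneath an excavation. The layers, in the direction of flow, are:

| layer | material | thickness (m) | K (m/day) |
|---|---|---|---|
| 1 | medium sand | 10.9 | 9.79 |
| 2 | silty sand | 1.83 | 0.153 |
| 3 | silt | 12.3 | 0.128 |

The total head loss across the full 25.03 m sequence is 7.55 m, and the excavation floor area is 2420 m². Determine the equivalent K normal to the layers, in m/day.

0.229

Flow is perpendicular to layering, so the layers act in series and the equivalent K is the thickness-weighted harmonic mean.
Total thickness L = 10.9 + 1.83 + 12.3 = 25.03 m.
Σ(b_i/K_i) = 10.9/9.79 + 1.83/0.153 + 12.3/0.128 = 109.2 d.
K_eq = L / Σ(b_i/K_i) = 25.03 / 109.2 = 0.2293 m/day.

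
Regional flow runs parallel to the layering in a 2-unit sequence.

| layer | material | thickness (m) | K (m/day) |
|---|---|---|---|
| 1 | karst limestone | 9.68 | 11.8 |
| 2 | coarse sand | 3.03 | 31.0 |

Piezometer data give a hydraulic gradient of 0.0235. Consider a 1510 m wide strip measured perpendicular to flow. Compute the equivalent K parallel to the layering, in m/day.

Flow is parallel to layering, so each bed carries its own Darcy discharge and the transmissivities add.
Σ(K_i·b_i) = 11.8×9.68 + 31.0×3.03 = 208.2 m²/day.
Total thickness b = 12.71 m, so K_eq = Σ(K_i·b_i)/b = 16.38 m/day.

16.4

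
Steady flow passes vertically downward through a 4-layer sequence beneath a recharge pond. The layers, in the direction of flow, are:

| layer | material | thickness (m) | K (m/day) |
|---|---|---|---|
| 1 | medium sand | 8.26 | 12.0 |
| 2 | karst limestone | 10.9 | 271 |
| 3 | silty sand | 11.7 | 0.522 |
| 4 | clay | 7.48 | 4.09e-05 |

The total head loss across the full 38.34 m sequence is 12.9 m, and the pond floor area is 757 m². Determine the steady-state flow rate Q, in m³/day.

0.0534

Flow is perpendicular to layering, so the layers act in series and the equivalent K is the thickness-weighted harmonic mean.
Total thickness L = 8.26 + 10.9 + 11.7 + 7.48 = 38.34 m.
Σ(b_i/K_i) = 8.26/12.0 + 10.9/271 + 11.7/0.522 + 7.48/4.09e-05 = 1.829e+05 d.
K_eq = L / Σ(b_i/K_i) = 38.34 / 1.829e+05 = 0.0002096 m/day.
Q = K_eq · A · (Δh/L) = 0.0002096 × 757 × (12.9/38.34) = 0.05339 m³/day.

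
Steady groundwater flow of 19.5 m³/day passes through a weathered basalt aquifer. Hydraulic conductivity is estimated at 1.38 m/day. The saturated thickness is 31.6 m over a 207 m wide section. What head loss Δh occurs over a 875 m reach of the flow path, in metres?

Cross-sectional area A = 207 × 31.6 = 6541 m².
From Q = K·A·i, i = Q / (K·A) = 19.5 / (1.380 × 6541) = 0.002160.
Head loss Δh = i · L = 0.002160 × 875 = 1.890 m.

1.89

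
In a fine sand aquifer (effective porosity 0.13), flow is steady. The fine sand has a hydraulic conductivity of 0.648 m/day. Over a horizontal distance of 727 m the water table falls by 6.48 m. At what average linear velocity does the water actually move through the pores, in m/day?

0.0444

Hydraulic gradient i = Δh / L = 6.48 / 727 = 0.008913.
Darcy flux q = K · i = 0.6480 × 0.008913 = 0.005776 m/day.
Seepage velocity v = q / n_e = 0.005776 / 0.13 = 0.04443 m/day.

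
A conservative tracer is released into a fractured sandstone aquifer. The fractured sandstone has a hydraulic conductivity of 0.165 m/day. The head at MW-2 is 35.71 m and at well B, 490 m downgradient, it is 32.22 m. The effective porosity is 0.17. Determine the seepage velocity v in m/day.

Hydraulic gradient i = (35.71 − 32.22) / 490 = 3.49 / 490 = 0.007122.
Darcy flux q = K · i = 0.1650 × 0.007122 = 0.001175 m/day.
Seepage velocity v = q / n_e = 0.001175 / 0.17 = 0.006913 m/day.

0.00691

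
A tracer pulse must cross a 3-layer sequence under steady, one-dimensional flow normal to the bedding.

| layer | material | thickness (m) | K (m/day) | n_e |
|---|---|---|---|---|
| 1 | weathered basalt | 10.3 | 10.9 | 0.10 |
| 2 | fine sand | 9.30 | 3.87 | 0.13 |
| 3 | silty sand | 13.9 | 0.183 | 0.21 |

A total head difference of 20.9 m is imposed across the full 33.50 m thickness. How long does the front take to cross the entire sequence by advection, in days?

With flow normal to the layers, continuity requires the same specific discharge q through every layer.
Σ(b_i/K_i) = 10.3/10.9 + 9.30/3.87 + 13.9/0.183 = 79.30 d.
q = Δh / Σ(b_i/K_i) = 20.9 / 79.30 = 0.2635 m/day.
In each layer the seepage velocity is v_i = q/n_i, so the layer transit time is t_i = b_i·n_i / q:
  layer 1 (weathered basalt): t_1 = 10.3 × 0.10 / 0.2635 = 3.908 d
  layer 2 (fine sand): t_2 = 9.30 × 0.13 / 0.2635 = 4.588 d
  layer 3 (silty sand): t_3 = 13.9 × 0.21 / 0.2635 = 11.08 d
Total t = Σ t_i = 19.57 days.

19.6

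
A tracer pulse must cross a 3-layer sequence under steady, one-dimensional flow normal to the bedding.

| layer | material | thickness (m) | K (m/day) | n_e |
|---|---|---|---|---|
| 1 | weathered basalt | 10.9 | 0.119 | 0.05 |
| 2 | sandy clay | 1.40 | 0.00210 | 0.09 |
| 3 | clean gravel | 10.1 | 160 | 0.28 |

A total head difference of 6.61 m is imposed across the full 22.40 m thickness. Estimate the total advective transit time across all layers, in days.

401

With flow normal to the layers, continuity requires the same specific discharge q through every layer.
Σ(b_i/K_i) = 10.9/0.119 + 1.40/0.00210 + 10.1/160 = 758.3 d.
q = Δh / Σ(b_i/K_i) = 6.61 / 758.3 = 0.008717 m/day.
In each layer the seepage velocity is v_i = q/n_i, so the layer transit time is t_i = b_i·n_i / q:
  layer 1 (weathered basalt): t_1 = 10.9 × 0.05 / 0.008717 = 62.52 d
  layer 2 (sandy clay): t_2 = 1.40 × 0.09 / 0.008717 = 14.46 d
  layer 3 (clean gravel): t_3 = 10.1 × 0.28 / 0.008717 = 324.4 d
Total t = Σ t_i = 401.4 days.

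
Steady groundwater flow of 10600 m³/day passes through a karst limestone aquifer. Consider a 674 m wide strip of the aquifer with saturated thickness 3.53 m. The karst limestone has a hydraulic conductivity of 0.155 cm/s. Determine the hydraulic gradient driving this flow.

0.0333

Convert K: 0.155 cm/s × 864 = 133.9 m/day.
Cross-sectional area A = 674 × 3.53 = 2379 m².
From Q = K·A·i, i = Q / (K·A) = 10600 / (133.9 × 2379) = 0.03327.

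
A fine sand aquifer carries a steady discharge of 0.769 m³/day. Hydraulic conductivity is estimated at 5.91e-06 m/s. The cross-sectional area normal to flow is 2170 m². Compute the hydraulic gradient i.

Convert K: 5.91e-06 m/s × 86400 = 0.5106 m/day.
From Q = K·A·i, i = Q / (K·A) = 0.769 / (0.5106 × 2170) = 0.0006940.

0.000694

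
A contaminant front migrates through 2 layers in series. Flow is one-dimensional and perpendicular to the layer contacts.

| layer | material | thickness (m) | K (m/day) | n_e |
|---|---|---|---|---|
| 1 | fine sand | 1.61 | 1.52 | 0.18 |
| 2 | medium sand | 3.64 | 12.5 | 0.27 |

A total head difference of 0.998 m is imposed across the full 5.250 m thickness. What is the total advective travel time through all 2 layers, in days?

With flow normal to the layers, continuity requires the same specific discharge q through every layer.
Σ(b_i/K_i) = 1.61/1.52 + 3.64/12.5 = 1.350 d.
q = Δh / Σ(b_i/K_i) = 0.998 / 1.350 = 0.7390 m/day.
In each layer the seepage velocity is v_i = q/n_i, so the layer transit time is t_i = b_i·n_i / q:
  layer 1 (fine sand): t_1 = 1.61 × 0.18 / 0.7390 = 0.3921 d
  layer 2 (medium sand): t_2 = 3.64 × 0.27 / 0.7390 = 1.330 d
Total t = Σ t_i = 1.722 days.

1.72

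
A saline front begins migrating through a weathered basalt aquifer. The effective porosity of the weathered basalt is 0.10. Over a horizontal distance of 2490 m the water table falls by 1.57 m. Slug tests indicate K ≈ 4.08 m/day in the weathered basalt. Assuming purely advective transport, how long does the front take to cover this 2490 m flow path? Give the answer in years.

265

Hydraulic gradient i = Δh / L = 1.57 / 2490 = 0.0006305.
Darcy flux q = K · i = 4.080 × 0.0006305 = 0.002573 m/day.
Seepage velocity v = q / n_e = 0.002573 / 0.10 = 0.02573 m/day.
Travel time t = L / v = 2490 / 0.02573 = 96792 days = 265.0 years.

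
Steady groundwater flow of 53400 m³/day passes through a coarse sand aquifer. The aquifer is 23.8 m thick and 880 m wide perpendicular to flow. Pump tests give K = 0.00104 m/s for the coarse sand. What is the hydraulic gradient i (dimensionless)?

0.0284

Convert K: 0.00104 m/s × 86400 = 89.86 m/day.
Cross-sectional area A = 880 × 23.8 = 20944 m².
From Q = K·A·i, i = Q / (K·A) = 53400 / (89.86 × 20944) = 0.02837.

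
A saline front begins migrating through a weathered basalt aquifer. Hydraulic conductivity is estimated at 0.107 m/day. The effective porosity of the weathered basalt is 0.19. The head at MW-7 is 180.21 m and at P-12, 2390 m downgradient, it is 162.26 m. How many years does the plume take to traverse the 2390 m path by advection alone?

Hydraulic gradient i = (180.21 − 162.26) / 2390 = 17.95 / 2390 = 0.007510.
Darcy flux q = K · i = 0.1070 × 0.007510 = 0.0008036 m/day.
Seepage velocity v = q / n_e = 0.0008036 / 0.19 = 0.004230 m/day.
Travel time t = L / v = 2390 / 0.004230 = 5.651e+05 days = 1547 years.

1550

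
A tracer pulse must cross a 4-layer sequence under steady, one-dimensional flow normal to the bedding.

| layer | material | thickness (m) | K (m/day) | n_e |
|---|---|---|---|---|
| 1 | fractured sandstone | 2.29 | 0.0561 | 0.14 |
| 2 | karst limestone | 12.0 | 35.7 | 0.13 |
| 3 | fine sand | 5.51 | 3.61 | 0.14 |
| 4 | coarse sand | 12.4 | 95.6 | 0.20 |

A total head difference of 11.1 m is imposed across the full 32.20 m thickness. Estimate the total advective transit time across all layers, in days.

With flow normal to the layers, continuity requires the same specific discharge q through every layer.
Σ(b_i/K_i) = 2.29/0.0561 + 12.0/35.7 + 5.51/3.61 + 12.4/95.6 = 42.81 d.
q = Δh / Σ(b_i/K_i) = 11.1 / 42.81 = 0.2593 m/day.
In each layer the seepage velocity is v_i = q/n_i, so the layer transit time is t_i = b_i·n_i / q:
  layer 1 (fractured sandstone): t_1 = 2.29 × 0.14 / 0.2593 = 1.237 d
  layer 2 (karst limestone): t_2 = 12.0 × 0.13 / 0.2593 = 6.017 d
  layer 3 (fine sand): t_3 = 5.51 × 0.14 / 0.2593 = 2.975 d
  layer 4 (coarse sand): t_4 = 12.4 × 0.20 / 0.2593 = 9.565 d
Total t = Σ t_i = 19.79 days.

19.8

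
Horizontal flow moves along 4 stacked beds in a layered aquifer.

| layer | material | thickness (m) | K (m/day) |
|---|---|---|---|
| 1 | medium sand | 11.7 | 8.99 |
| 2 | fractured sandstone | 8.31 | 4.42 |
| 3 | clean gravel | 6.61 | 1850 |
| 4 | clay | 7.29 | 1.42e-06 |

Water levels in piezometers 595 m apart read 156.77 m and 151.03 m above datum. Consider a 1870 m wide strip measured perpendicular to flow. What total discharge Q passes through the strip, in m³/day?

223000

Flow is parallel to layering, so each bed carries its own Darcy discharge and the transmissivities add.
Σ(K_i·b_i) = 8.99×11.7 + 4.42×8.31 + 1850×6.61 + 1.42e-06×7.29 = 12370 m²/day.
Hydraulic gradient i = (156.77 − 151.03) / 595 = 5.74 / 595 = 0.009647.
Q = Σ(K_i·b_i) · W · i = 12370 × 1870 × 0.009647 = 2.232e+05 m³/day.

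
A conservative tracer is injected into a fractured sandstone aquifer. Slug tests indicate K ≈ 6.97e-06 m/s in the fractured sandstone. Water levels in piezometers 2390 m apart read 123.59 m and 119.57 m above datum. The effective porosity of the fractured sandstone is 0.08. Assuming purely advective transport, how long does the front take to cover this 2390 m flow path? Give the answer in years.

517

Convert K: 6.97e-06 m/s × 86400 = 0.6022 m/day.
Hydraulic gradient i = (123.59 − 119.57) / 2390 = 4.02 / 2390 = 0.001682.
Darcy flux q = K · i = 0.6022 × 0.001682 = 0.001013 m/day.
Seepage velocity v = q / n_e = 0.001013 / 0.08 = 0.01266 m/day.
Travel time t = L / v = 2390 / 0.01266 = 1.888e+05 days = 516.8 years.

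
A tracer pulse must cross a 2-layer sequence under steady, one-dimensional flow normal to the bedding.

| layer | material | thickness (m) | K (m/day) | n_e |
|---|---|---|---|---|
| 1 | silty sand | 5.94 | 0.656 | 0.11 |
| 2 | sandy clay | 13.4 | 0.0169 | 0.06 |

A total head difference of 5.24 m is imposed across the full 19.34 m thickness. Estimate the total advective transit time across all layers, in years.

0.611

With flow normal to the layers, continuity requires the same specific discharge q through every layer.
Σ(b_i/K_i) = 5.94/0.656 + 13.4/0.0169 = 802.0 d.
q = Δh / Σ(b_i/K_i) = 5.24 / 802.0 = 0.006534 m/day.
In each layer the seepage velocity is v_i = q/n_i, so the layer transit time is t_i = b_i·n_i / q:
  layer 1 (silty sand): t_1 = 5.94 × 0.11 / 0.006534 = 100.00 d
  layer 2 (sandy clay): t_2 = 13.4 × 0.06 / 0.006534 = 123.0 d
Total t = Σ t_i = 223.0 days = 0.6107 years.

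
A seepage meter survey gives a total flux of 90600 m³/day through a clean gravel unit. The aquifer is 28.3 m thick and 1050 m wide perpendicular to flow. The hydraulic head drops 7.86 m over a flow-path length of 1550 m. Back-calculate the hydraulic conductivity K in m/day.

601

Cross-sectional area A = 1050 × 28.3 = 29715 m².
Hydraulic gradient i = Δh / L = 7.86 / 1550 = 0.005071.
From Q = K·A·i, K = Q / (A·i) = 90600 / (29715 × 0.005071) = 601.3 m/day.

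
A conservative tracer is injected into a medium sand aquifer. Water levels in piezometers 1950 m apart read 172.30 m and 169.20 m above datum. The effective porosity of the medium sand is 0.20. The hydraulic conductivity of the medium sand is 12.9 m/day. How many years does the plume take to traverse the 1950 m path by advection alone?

Hydraulic gradient i = (172.30 − 169.20) / 1950 = 3.1 / 1950 = 0.001590.
Darcy flux q = K · i = 12.90 × 0.001590 = 0.02051 m/day.
Seepage velocity v = q / n_e = 0.02051 / 0.20 = 0.1025 m/day.
Travel time t = L / v = 1950 / 0.1025 = 19017 days = 52.07 years.

52.1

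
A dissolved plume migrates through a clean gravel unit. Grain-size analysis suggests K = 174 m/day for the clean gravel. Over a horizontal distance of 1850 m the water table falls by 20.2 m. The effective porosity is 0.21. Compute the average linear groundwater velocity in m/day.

9.05

Hydraulic gradient i = Δh / L = 20.2 / 1850 = 0.01092.
Darcy flux q = K · i = 174.0 × 0.01092 = 1.900 m/day.
Seepage velocity v = q / n_e = 1.900 / 0.21 = 9.047 m/day.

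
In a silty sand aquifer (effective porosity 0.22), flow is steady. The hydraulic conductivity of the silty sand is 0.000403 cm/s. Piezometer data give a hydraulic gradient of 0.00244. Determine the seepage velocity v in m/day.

Convert K: 0.000403 cm/s × 864 = 0.3482 m/day.
Hydraulic gradient i = 0.00244.
Darcy flux q = K · i = 0.3482 × 0.002440 = 0.0008496 m/day.
Seepage velocity v = q / n_e = 0.0008496 / 0.22 = 0.003862 m/day.

0.00386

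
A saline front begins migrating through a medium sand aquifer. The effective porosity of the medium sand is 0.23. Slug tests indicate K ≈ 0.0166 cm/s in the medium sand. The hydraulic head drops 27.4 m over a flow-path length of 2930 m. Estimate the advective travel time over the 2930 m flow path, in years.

Convert K: 0.0166 cm/s × 864 = 14.34 m/day.
Hydraulic gradient i = Δh / L = 27.4 / 2930 = 0.009352.
Darcy flux q = K · i = 14.34 × 0.009352 = 0.1341 m/day.
Seepage velocity v = q / n_e = 0.1341 / 0.23 = 0.5831 m/day.
Travel time t = L / v = 2930 / 0.5831 = 5024 days = 13.76 years.

13.8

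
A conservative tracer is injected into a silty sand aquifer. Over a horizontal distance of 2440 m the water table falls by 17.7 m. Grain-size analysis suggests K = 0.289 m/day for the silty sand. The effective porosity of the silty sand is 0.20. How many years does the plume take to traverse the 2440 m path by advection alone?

637

Hydraulic gradient i = Δh / L = 17.7 / 2440 = 0.007254.
Darcy flux q = K · i = 0.2890 × 0.007254 = 0.002096 m/day.
Seepage velocity v = q / n_e = 0.002096 / 0.20 = 0.01048 m/day.
Travel time t = L / v = 2440 / 0.01048 = 2.328e+05 days = 637.3 years.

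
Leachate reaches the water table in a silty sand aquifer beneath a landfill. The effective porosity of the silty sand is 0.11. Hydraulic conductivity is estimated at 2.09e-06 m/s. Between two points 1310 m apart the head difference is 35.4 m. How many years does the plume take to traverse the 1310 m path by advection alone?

80.9

Convert K: 2.09e-06 m/s × 86400 = 0.1806 m/day.
Hydraulic gradient i = Δh / L = 35.4 / 1310 = 0.02702.
Darcy flux q = K · i = 0.1806 × 0.02702 = 0.004880 m/day.
Seepage velocity v = q / n_e = 0.004880 / 0.11 = 0.04436 m/day.
Travel time t = L / v = 1310 / 0.04436 = 29531 days = 80.85 years.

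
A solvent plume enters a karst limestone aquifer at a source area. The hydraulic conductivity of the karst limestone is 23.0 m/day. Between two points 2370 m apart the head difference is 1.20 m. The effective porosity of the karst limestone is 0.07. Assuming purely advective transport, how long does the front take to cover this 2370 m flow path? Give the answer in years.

39.0

Hydraulic gradient i = Δh / L = 1.20 / 2370 = 0.0005063.
Darcy flux q = K · i = 23.00 × 0.0005063 = 0.01165 m/day.
Seepage velocity v = q / n_e = 0.01165 / 0.07 = 0.1664 m/day.
Travel time t = L / v = 2370 / 0.1664 = 14246 days = 39.00 years.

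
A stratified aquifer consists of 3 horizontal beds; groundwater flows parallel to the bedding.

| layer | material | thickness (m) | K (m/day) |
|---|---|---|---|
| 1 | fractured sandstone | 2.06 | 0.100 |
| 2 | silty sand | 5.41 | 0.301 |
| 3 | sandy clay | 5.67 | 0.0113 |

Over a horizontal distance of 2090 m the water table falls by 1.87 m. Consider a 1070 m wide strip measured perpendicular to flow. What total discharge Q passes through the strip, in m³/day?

1.82

Flow is parallel to layering, so each bed carries its own Darcy discharge and the transmissivities add.
Σ(K_i·b_i) = 0.100×2.06 + 0.301×5.41 + 0.0113×5.67 = 1.898 m²/day.
Hydraulic gradient i = Δh / L = 1.87 / 2090 = 0.0008947.
Q = Σ(K_i·b_i) · W · i = 1.898 × 1070 × 0.0008947 = 1.818 m³/day.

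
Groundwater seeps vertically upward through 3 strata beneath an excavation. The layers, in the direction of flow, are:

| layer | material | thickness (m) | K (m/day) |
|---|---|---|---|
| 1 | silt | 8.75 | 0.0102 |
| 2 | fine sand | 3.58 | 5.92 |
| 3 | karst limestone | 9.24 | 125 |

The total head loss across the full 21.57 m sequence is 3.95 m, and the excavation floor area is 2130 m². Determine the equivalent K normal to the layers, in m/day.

0.0251

Flow is perpendicular to layering, so the layers act in series and the equivalent K is the thickness-weighted harmonic mean.
Total thickness L = 8.75 + 3.58 + 9.24 = 21.57 m.
Σ(b_i/K_i) = 8.75/0.0102 + 3.58/5.92 + 9.24/125 = 858.5 d.
K_eq = L / Σ(b_i/K_i) = 21.57 / 858.5 = 0.02512 m/day.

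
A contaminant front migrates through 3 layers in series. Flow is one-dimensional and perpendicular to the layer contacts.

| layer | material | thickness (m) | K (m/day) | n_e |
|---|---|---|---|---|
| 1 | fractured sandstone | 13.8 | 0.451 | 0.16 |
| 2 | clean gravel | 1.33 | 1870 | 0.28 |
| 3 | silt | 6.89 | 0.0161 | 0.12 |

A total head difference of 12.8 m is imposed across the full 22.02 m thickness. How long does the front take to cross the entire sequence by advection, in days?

122

With flow normal to the layers, continuity requires the same specific discharge q through every layer.
Σ(b_i/K_i) = 13.8/0.451 + 1.33/1870 + 6.89/0.0161 = 458.5 d.
q = Δh / Σ(b_i/K_i) = 12.8 / 458.5 = 0.02791 m/day.
In each layer the seepage velocity is v_i = q/n_i, so the layer transit time is t_i = b_i·n_i / q:
  layer 1 (fractured sandstone): t_1 = 13.8 × 0.16 / 0.02791 = 79.10 d
  layer 2 (clean gravel): t_2 = 1.33 × 0.28 / 0.02791 = 13.34 d
  layer 3 (silt): t_3 = 6.89 × 0.12 / 0.02791 = 29.62 d
Total t = Σ t_i = 122.1 days.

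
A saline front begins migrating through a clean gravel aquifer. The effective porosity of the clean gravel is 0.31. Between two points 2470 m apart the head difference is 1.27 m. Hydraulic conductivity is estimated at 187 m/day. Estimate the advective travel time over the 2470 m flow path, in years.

Hydraulic gradient i = Δh / L = 1.27 / 2470 = 0.0005142.
Darcy flux q = K · i = 187.0 × 0.0005142 = 0.09615 m/day.
Seepage velocity v = q / n_e = 0.09615 / 0.31 = 0.3102 m/day.
Travel time t = L / v = 2470 / 0.3102 = 7964 days = 21.80 years.

21.8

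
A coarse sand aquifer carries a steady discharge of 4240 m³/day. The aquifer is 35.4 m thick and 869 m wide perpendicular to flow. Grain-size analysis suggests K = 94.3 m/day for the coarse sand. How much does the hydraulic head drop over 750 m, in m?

1.10

Cross-sectional area A = 869 × 35.4 = 30763 m².
From Q = K·A·i, i = Q / (K·A) = 4240 / (94.30 × 30763) = 0.001462.
Head loss Δh = i · L = 0.001462 × 750 = 1.096 m.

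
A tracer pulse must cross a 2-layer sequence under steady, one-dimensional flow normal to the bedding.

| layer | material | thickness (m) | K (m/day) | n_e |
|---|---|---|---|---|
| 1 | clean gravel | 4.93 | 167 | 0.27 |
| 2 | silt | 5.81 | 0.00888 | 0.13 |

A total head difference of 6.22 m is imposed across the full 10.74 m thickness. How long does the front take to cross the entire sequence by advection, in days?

219

With flow normal to the layers, continuity requires the same specific discharge q through every layer.
Σ(b_i/K_i) = 4.93/167 + 5.81/0.00888 = 654.3 d.
q = Δh / Σ(b_i/K_i) = 6.22 / 654.3 = 0.009506 m/day.
In each layer the seepage velocity is v_i = q/n_i, so the layer transit time is t_i = b_i·n_i / q:
  layer 1 (clean gravel): t_1 = 4.93 × 0.27 / 0.009506 = 140.0 d
  layer 2 (silt): t_2 = 5.81 × 0.13 / 0.009506 = 79.45 d
Total t = Σ t_i = 219.5 days.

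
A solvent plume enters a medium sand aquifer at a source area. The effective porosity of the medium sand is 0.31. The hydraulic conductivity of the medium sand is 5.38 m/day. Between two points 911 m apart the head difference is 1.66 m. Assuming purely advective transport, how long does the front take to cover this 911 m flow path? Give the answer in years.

78.9

Hydraulic gradient i = Δh / L = 1.66 / 911 = 0.001822.
Darcy flux q = K · i = 5.380 × 0.001822 = 0.009803 m/day.
Seepage velocity v = q / n_e = 0.009803 / 0.31 = 0.03162 m/day.
Travel time t = L / v = 911 / 0.03162 = 28808 days = 78.87 years.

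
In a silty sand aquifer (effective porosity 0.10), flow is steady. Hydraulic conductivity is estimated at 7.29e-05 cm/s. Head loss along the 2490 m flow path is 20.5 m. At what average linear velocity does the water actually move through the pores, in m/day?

Convert K: 7.29e-05 cm/s × 864 = 0.06299 m/day.
Hydraulic gradient i = Δh / L = 20.5 / 2490 = 0.008233.
Darcy flux q = K · i = 0.06299 × 0.008233 = 0.0005186 m/day.
Seepage velocity v = q / n_e = 0.0005186 / 0.10 = 0.005186 m/day.

0.00519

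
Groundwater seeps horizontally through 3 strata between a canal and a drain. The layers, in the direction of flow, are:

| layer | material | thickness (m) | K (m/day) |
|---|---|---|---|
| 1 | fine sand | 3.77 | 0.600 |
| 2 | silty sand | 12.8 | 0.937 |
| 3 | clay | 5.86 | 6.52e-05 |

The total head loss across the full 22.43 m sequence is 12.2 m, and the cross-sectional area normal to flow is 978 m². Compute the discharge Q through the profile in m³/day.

Flow is perpendicular to layering, so the layers act in series and the equivalent K is the thickness-weighted harmonic mean.
Total thickness L = 3.77 + 12.8 + 5.86 = 22.43 m.
Σ(b_i/K_i) = 3.77/0.600 + 12.8/0.937 + 5.86/6.52e-05 = 89897 d.
K_eq = L / Σ(b_i/K_i) = 22.43 / 89897 = 0.0002495 m/day.
Q = K_eq · A · (Δh/L) = 0.0002495 × 978 × (12.2/22.43) = 0.1327 m³/day.

0.133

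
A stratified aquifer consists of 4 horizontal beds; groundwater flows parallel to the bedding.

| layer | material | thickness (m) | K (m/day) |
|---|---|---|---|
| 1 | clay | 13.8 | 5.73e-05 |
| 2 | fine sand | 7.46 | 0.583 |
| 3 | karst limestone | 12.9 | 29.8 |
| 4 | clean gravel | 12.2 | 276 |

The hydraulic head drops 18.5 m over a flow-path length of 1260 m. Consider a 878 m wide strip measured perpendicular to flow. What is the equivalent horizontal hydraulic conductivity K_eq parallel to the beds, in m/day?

81.0

Flow is parallel to layering, so each bed carries its own Darcy discharge and the transmissivities add.
Σ(K_i·b_i) = 5.73e-05×13.8 + 0.583×7.46 + 29.8×12.9 + 276×12.2 = 3756 m²/day.
Total thickness b = 46.36 m, so K_eq = Σ(K_i·b_i)/b = 81.02 m/day.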